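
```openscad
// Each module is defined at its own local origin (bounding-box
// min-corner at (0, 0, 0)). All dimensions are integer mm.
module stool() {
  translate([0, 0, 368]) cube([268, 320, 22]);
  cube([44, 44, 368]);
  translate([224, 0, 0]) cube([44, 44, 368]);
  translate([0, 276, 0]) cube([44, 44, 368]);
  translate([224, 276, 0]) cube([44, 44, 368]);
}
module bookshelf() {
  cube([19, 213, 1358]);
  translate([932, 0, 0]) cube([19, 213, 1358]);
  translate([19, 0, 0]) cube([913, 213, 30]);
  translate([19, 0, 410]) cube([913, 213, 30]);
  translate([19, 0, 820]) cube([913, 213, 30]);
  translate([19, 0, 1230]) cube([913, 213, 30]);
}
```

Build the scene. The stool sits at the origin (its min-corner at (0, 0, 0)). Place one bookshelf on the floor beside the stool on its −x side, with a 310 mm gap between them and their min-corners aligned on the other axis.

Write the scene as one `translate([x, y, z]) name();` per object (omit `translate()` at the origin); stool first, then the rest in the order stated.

stool();
translate([-1261, 0, 0]) bookshelf();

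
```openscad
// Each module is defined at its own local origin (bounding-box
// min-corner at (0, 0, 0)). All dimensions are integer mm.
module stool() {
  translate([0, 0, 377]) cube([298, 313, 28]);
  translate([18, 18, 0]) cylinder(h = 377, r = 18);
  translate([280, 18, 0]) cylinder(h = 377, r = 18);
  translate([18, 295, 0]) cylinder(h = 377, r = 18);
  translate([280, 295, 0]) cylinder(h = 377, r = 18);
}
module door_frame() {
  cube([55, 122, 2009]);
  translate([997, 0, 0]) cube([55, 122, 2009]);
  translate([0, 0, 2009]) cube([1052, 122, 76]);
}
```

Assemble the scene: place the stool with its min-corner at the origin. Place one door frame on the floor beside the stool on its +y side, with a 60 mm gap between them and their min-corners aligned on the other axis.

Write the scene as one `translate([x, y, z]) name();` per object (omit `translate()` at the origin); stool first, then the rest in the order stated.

stool();
translate([0, 373, 0]) door_frame();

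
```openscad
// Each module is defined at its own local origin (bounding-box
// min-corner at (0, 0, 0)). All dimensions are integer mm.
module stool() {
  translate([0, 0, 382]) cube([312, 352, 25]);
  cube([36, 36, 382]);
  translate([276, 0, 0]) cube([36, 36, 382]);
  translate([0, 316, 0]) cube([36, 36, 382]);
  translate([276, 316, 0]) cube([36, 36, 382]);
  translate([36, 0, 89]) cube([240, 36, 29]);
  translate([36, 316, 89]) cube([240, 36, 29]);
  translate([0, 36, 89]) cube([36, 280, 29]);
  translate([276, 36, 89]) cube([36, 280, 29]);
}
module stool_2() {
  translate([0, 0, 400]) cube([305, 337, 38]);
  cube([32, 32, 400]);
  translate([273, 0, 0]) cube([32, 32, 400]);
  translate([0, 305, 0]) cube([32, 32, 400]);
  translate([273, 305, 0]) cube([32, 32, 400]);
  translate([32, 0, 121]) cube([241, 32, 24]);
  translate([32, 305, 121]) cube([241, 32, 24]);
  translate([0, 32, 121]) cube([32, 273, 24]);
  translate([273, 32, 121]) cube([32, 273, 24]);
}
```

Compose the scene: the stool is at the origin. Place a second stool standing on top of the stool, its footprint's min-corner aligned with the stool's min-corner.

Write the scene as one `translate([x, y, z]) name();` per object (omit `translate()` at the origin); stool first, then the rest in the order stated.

stool();
translate([0, 0, 407]) stool_2();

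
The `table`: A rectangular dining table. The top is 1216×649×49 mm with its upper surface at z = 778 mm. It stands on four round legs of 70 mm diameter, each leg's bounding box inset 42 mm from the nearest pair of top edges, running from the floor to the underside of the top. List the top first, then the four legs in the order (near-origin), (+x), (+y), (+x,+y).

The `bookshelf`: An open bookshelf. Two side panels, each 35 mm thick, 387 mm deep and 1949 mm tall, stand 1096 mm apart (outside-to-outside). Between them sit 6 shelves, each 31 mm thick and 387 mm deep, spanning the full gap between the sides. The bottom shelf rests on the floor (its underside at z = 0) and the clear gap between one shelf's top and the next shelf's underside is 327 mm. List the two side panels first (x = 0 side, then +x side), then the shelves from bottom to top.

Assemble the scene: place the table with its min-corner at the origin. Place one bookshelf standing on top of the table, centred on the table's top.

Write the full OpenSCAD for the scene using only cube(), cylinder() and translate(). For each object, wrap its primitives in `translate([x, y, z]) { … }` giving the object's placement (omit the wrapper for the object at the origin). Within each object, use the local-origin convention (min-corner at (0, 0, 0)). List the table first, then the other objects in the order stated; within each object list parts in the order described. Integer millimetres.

translate([0, 0, 729]) cube([1216, 649, 49]);
translate([77, 77, 0]) cylinder(h = 729, r = 35);
translate([1139, 77, 0]) cylinder(h = 729, r = 35);
translate([77, 572, 0]) cylinder(h = 729, r = 35);
translate([1139, 572, 0]) cylinder(h = 729, r = 35);
translate([60, 131, 778]) {
  cube([35, 387, 1949]);
  translate([1061, 0, 0]) cube([35, 387, 1949]);
  translate([35, 0, 0]) cube([1026, 387, 31]);
  translate([35, 0, 358]) cube([1026, 387, 31]);
  translate([35, 0, 716]) cube([1026, 387, 31]);
  translate([35, 0, 1074]) cube([1026, 387, 31]);
  translate([35, 0, 1432]) cube([1026, 387, 31]);
  translate([35, 0, 1790]) cube([1026, 387, 31]);
}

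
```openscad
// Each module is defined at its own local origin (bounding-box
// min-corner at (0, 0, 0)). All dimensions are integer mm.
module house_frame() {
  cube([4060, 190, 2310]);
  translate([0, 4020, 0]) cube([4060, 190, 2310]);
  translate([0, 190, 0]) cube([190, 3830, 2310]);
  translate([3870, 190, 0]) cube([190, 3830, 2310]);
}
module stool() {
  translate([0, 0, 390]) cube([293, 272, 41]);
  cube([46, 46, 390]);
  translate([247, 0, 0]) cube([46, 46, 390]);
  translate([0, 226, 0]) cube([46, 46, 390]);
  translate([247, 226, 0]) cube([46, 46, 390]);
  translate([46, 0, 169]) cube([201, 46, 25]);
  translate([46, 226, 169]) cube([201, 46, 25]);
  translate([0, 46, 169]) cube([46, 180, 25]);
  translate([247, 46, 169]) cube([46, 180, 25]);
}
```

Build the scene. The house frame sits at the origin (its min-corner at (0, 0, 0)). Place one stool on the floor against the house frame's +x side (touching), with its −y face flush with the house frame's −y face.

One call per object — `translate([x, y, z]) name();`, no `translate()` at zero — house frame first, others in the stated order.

house_frame();
translate([4060, 0, 0]) stool();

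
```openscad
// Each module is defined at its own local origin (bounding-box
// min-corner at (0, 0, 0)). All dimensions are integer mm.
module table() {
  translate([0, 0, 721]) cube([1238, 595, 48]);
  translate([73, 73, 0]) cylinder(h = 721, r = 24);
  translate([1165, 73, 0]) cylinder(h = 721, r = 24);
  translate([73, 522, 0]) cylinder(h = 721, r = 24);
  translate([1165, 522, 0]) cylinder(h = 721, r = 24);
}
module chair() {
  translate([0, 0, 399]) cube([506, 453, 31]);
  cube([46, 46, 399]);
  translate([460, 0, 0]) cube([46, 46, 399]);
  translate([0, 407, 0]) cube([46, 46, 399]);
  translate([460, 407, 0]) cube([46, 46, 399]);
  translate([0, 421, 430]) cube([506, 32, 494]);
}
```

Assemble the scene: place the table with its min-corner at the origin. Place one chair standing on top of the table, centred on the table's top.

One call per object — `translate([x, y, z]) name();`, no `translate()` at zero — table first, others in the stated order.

table();
translate([366, 71, 769]) chair();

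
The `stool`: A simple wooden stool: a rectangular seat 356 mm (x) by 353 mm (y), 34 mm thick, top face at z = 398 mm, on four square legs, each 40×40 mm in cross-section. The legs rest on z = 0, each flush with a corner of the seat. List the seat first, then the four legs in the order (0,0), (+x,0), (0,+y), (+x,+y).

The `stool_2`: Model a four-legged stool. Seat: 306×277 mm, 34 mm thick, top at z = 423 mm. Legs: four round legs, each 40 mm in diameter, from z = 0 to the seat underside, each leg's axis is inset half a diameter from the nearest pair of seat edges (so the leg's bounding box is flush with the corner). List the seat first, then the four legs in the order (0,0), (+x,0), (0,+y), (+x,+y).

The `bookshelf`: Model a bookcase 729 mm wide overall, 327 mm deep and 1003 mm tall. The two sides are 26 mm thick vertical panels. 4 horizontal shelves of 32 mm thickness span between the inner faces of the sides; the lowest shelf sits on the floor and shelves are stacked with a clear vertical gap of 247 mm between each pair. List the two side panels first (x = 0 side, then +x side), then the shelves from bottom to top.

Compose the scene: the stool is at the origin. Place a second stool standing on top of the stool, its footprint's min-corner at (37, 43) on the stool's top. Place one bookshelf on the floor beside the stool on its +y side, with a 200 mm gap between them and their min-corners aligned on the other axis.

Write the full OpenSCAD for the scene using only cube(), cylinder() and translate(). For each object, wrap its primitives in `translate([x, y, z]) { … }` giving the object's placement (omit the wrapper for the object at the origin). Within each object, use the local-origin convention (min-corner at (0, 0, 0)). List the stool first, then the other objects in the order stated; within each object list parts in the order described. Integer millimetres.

translate([0, 0, 364]) cube([356, 353, 34]);
cube([40, 40, 364]);
translate([316, 0, 0]) cube([40, 40, 364]);
translate([0, 313, 0]) cube([40, 40, 364]);
translate([316, 313, 0]) cube([40, 40, 364]);
translate([37, 43, 398]) {
  translate([0, 0, 389]) cube([306, 277, 34]);
  translate([20, 20, 0]) cylinder(h = 389, r = 20);
  translate([286, 20, 0]) cylinder(h = 389, r = 20);
  translate([20, 257, 0]) cylinder(h = 389, r = 20);
  translate([286, 257, 0]) cylinder(h = 389, r = 20);
}
translate([0, 553, 0]) {
  cube([26, 327, 1003]);
  translate([703, 0, 0]) cube([26, 327, 1003]);
  translate([26, 0, 0]) cube([677, 327, 32]);
  translate([26, 0, 279]) cube([677, 327, 32]);
  translate([26, 0, 558]) cube([677, 327, 32]);
  translate([26, 0, 837]) cube([677, 327, 32]);
}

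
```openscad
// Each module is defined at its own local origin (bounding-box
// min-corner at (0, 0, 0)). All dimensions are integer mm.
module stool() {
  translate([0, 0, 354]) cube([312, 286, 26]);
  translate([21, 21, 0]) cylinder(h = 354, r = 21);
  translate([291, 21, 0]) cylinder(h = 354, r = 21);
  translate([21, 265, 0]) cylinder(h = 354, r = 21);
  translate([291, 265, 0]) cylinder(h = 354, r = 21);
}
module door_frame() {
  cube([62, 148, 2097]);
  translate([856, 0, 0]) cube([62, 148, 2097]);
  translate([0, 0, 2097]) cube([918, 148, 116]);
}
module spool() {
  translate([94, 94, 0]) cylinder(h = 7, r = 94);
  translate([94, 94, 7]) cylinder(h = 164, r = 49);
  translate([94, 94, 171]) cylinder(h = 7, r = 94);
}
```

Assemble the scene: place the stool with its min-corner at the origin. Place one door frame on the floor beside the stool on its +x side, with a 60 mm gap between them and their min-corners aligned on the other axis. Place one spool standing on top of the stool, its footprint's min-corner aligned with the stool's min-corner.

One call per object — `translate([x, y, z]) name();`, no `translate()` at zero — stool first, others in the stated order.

stool();
translate([372, 0, 0]) door_frame();
translate([0, 0, 380]) spool();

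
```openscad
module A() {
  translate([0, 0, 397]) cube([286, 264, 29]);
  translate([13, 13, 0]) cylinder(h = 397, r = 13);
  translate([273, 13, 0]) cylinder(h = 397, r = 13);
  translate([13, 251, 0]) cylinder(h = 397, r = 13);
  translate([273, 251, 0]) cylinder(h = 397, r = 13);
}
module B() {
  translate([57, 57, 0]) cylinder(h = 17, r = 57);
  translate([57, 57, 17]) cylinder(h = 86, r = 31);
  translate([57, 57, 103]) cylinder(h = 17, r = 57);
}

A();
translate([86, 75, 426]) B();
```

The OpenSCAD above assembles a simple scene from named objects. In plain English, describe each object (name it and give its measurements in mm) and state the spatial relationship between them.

A is a four-legged stool. The seat is 286×264 mm, 29 mm thick, top at z = 426 mm. It stands on four round legs, each 26 mm in diameter, from z = 0 to the seat underside, each leg's axis is inset half a diameter from the nearest pair of seat edges (so the leg's bounding box is flush with the corner).

B is a spool: two coaxial disc flanges of radius 57 mm and thickness 17 mm, joined by a core cylinder of radius 31 mm and height 86 mm. The lower flange rests on z = 0 and the three cylinders share a vertical axis.

The spool is on top of the stool, centred.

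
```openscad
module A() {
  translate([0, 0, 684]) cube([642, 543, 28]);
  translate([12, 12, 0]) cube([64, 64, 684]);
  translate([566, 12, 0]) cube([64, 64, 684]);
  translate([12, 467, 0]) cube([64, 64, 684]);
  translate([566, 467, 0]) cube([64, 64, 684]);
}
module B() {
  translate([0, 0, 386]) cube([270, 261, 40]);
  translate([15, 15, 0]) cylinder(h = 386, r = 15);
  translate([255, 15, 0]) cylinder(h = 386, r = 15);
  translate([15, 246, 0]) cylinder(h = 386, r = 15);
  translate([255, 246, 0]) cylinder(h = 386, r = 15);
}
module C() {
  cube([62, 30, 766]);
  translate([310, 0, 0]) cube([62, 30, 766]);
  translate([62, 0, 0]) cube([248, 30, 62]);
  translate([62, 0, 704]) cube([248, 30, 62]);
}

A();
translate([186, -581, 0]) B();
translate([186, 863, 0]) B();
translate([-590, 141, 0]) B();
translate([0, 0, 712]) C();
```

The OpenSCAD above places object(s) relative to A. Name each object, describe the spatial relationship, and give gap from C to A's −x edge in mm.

A is a table. B is a stool. C is a picture frame. Three stools sit around the table at the −y, +y, −x sides. The picture frame is on top of the table. The gap from the picture frame to the table's −x edge is 0 mm.

The picture frame's min-x is at 0; the table's min-x is 0; gap = 0 mm.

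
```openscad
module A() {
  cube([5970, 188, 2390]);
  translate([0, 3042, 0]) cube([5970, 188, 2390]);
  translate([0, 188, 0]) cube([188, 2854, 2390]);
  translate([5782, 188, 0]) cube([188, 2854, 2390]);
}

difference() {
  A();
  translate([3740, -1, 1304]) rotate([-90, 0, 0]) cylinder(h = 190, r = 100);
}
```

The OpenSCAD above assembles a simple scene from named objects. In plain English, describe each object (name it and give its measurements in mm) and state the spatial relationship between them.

A is a box-shaped house frame (walls only): outside footprint 5970×3230 mm, wall height 2390 mm, wall thickness 188 mm. The two y-facing walls run the full x-width; the two x-facing walls fit between the inner faces of the y-facing walls.

The house frame has a circular hole of radius 100 mm through its front wall, centred at (x = 3740, z = 1304).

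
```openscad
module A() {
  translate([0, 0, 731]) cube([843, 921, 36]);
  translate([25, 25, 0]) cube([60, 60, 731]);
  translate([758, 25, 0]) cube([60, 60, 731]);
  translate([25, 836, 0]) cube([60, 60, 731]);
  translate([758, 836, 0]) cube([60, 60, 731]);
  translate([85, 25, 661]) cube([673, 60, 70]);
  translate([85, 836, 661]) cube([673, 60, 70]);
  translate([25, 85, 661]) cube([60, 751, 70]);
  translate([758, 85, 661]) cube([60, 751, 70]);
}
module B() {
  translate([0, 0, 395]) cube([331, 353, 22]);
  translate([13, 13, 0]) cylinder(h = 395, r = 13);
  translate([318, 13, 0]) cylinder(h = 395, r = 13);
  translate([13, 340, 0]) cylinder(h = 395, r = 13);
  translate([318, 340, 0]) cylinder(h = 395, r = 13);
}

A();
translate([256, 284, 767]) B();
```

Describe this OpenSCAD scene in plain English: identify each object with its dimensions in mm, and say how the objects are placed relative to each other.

A is a table with a 843×921 mm rectangular top, 36 mm thick, top surface at z = 767 mm, supported by four 60×60 mm square legs, each inset 25 mm from the nearest pair of top edges, running from the floor. Four apron rails, 60 mm thick and 70 mm tall, run between adjacent legs with their top edges flush with the underside of the top and their outer faces flush with the legs' outer faces.

B is a four-legged stool. The seat is 331×353 mm, 22 mm thick, top at z = 417 mm. It stands on four round legs, each 26 mm in diameter, from z = 0 to the seat underside, each leg's axis is inset half a diameter from the nearest pair of seat edges (so the leg's bounding box is flush with the corner).

The stool is on top of the table, centred.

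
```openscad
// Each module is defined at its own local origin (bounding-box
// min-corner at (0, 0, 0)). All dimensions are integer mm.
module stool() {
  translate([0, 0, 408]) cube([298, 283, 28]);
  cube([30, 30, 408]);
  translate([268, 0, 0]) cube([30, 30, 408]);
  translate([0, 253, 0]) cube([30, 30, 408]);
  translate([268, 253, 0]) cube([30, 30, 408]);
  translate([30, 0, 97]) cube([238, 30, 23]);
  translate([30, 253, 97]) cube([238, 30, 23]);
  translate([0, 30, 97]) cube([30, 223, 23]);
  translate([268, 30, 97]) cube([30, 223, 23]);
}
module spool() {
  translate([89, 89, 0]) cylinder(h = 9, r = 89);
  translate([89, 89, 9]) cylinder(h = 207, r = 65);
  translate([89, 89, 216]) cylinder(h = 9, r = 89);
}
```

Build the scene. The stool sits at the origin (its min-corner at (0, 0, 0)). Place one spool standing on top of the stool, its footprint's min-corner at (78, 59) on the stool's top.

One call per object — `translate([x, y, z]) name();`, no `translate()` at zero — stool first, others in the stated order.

stool();
translate([78, 59, 436]) spool();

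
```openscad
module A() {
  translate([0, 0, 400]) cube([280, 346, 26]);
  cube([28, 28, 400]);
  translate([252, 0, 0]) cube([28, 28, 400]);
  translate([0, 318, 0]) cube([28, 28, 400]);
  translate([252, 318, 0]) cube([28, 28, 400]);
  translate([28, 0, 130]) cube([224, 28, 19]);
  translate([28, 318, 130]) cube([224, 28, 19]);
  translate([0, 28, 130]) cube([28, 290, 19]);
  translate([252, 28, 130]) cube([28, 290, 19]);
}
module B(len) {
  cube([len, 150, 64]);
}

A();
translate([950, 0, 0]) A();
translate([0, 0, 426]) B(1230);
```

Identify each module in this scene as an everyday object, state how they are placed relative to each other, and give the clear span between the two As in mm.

Second stool starts at x = 950; first ends at x = 280; clear span = 950 − 280 = 670 mm.

A is a stool. B is a beam. A beam spans the tops of two stools. The clear span between the two stools is 670 mm.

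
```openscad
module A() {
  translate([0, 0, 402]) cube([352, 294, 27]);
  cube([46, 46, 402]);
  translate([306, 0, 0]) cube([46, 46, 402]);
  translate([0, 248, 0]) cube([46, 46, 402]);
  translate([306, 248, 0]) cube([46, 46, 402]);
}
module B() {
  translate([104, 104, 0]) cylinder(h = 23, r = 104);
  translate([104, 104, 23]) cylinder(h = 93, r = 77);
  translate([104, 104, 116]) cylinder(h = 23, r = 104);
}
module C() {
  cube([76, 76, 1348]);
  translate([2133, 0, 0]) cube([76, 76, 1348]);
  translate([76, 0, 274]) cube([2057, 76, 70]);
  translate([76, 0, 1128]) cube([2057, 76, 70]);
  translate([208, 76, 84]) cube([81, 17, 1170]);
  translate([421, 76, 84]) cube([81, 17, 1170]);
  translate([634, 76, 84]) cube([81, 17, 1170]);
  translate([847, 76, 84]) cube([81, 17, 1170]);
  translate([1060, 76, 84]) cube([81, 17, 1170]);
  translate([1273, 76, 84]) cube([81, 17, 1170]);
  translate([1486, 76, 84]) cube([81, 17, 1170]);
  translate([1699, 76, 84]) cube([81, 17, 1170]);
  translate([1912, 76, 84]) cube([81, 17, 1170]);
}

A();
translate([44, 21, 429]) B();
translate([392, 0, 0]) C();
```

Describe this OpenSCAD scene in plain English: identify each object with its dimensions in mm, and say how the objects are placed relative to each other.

A is a four-legged stool. The seat is 352×294 mm, 27 mm thick, top at z = 429 mm. It stands on four square legs, each 46×46 mm in cross-section, from z = 0 to the seat underside, each flush with a corner of the seat.

B is a spool: two coaxial disc flanges of radius 104 mm and thickness 23 mm, joined by a core cylinder of radius 77 mm and height 93 mm. The lower flange rests on z = 0 and the three cylinders share a vertical axis.

C is a fence section. Two 76×76 mm posts, 1348 mm tall, stand on the floor with a clear span of 2057 mm between their inner faces. Two horizontal rails of 76×70 mm section span the gap between the posts with their undersides at z = 274 mm and z = 1128 mm, flush with the posts' −y face. 9 pickets, each 81 mm wide, 17 mm thick and 1170 mm tall, are fixed to the +y face of the rails with their bottoms at z = 84 mm, evenly spaced across the span with equal gaps (rounded down to the nearest mm) at the −x end and between each pair — any rounding remainder accumulates at the +x end.

The spool is on top of the stool. The fence section is on the floor beside the stool on its +x side.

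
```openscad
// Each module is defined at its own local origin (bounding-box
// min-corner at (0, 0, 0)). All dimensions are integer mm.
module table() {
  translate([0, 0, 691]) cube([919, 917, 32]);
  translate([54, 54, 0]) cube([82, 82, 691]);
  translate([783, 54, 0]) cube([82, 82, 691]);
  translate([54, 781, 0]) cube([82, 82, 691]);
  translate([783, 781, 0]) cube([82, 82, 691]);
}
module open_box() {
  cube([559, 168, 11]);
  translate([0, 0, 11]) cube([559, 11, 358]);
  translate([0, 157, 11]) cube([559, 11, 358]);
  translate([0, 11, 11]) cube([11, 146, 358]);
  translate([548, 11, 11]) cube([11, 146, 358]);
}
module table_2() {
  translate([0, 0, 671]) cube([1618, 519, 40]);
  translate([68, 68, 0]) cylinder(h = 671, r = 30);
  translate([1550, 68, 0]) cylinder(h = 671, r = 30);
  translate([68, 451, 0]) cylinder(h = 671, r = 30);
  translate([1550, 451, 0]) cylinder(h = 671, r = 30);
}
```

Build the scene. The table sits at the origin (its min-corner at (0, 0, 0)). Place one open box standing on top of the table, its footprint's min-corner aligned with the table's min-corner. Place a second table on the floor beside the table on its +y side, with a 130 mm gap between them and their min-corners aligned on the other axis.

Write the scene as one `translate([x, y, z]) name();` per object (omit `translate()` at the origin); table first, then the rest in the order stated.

table();
translate([0, 0, 723]) open_box();
translate([0, 1047, 0]) table_2();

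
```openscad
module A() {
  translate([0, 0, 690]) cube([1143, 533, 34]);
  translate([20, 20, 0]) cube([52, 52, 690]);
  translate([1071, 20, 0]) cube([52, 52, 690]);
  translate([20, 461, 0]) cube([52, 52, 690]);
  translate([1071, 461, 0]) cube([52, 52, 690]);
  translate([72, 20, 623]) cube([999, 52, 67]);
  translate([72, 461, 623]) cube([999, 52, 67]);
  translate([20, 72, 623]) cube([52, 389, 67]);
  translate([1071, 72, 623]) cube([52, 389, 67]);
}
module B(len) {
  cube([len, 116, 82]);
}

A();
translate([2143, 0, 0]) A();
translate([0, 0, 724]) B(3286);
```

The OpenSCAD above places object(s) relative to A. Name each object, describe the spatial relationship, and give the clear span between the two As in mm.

A is a table. B is a beam. A beam spans the tops of two tables. The clear span between the two tables is 1000 mm.

Second table starts at x = 2143; first ends at x = 1143; clear span = 2143 − 1143 = 1000 mm.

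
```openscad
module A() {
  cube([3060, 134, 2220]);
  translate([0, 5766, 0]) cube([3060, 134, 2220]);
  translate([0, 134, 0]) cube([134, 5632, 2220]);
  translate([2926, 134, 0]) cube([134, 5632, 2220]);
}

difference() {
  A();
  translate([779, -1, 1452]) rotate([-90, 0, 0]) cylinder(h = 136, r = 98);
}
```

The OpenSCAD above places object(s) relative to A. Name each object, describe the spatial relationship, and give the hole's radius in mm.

The subtracted cylinder has r = 98 mm.

A is a house frame. The house frame has a circular hole through its front wall. The hole's radius is 98 mm.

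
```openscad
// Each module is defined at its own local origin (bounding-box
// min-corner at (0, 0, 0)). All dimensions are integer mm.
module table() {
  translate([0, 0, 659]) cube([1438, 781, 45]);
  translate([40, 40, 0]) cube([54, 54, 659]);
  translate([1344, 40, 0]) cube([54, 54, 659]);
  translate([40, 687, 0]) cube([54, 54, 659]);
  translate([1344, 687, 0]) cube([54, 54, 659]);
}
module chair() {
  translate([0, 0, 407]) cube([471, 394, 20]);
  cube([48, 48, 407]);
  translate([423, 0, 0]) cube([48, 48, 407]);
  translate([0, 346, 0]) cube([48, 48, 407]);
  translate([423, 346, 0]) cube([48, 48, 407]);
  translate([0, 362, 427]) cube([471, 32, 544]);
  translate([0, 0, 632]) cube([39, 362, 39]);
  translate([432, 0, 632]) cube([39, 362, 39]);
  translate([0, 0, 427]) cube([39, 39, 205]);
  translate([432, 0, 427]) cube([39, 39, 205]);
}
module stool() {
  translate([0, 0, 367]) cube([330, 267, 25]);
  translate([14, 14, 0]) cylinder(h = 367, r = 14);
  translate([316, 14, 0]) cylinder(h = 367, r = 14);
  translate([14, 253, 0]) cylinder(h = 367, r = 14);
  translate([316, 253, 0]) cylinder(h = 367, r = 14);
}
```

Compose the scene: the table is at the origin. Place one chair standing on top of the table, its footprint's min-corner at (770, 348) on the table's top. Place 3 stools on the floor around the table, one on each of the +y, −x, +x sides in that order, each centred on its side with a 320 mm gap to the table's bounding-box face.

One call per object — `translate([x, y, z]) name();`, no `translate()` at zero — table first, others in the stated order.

table();
translate([770, 348, 704]) chair();
translate([554, 1101, 0]) stool();
translate([-650, 257, 0]) stool();
translate([1758, 257, 0]) stool();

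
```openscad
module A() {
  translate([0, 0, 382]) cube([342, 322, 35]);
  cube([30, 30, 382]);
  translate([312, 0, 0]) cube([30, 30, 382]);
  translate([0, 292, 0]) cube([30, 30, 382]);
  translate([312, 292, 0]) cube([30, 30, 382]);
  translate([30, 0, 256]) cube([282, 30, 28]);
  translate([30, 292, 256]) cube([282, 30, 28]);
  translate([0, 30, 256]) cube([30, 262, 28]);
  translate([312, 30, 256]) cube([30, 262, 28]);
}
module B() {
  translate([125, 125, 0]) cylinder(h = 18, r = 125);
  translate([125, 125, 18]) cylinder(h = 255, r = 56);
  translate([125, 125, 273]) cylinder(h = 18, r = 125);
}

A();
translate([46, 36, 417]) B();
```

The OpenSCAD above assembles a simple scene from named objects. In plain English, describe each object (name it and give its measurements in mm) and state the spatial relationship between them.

A is a four-legged stool. The seat is 342×322 mm, 35 mm thick, top at z = 417 mm. It stands on four square legs, each 30×30 mm in cross-section, from z = 0 to the seat underside, each flush with a corner of the seat. Four stretchers, 30 mm wide and 28 mm tall, connect adjacent legs with their undersides at z = 256 mm, each running between the inner faces of the legs it joins and aligned with the legs' outer faces on the other axis.

B is a spool: two coaxial disc flanges of radius 125 mm and thickness 18 mm, joined by a core cylinder of radius 56 mm and height 255 mm. The lower flange rests on z = 0 and the three cylinders share a vertical axis.

The spool is on top of the stool, centred.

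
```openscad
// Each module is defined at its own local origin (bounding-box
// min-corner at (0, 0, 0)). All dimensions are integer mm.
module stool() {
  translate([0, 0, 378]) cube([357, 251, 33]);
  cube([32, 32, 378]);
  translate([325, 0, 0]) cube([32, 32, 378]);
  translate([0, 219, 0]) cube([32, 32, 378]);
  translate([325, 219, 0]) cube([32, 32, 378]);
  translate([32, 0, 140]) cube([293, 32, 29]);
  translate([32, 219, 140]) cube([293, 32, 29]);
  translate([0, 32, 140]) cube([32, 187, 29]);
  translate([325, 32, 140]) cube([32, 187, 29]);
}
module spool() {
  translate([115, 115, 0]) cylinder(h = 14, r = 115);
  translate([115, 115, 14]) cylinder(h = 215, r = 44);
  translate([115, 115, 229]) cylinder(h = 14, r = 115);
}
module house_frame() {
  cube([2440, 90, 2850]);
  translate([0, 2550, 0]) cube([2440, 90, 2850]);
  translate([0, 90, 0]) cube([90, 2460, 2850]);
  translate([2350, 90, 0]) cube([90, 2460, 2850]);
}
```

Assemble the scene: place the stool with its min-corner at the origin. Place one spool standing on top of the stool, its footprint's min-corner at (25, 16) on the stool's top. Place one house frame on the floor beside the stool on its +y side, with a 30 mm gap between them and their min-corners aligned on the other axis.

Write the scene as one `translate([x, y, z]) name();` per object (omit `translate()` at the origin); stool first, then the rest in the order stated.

stool();
translate([25, 16, 411]) spool();
translate([0, 281, 0]) house_frame();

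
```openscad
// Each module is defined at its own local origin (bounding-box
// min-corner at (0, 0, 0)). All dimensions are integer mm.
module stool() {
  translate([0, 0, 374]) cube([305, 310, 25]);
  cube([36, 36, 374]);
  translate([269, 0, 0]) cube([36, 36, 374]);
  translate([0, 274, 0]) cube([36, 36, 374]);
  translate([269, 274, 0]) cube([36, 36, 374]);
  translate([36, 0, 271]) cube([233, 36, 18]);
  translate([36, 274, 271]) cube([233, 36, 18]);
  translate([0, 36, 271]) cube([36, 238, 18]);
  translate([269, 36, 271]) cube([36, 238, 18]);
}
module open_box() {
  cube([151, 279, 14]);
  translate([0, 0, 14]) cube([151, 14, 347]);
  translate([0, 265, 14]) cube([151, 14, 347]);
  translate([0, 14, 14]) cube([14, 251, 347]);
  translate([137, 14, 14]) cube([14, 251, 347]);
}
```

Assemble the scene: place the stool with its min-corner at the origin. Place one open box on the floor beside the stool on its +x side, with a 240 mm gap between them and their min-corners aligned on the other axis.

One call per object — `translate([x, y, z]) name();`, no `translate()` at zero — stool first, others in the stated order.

stool();
translate([545, 0, 0]) open_box();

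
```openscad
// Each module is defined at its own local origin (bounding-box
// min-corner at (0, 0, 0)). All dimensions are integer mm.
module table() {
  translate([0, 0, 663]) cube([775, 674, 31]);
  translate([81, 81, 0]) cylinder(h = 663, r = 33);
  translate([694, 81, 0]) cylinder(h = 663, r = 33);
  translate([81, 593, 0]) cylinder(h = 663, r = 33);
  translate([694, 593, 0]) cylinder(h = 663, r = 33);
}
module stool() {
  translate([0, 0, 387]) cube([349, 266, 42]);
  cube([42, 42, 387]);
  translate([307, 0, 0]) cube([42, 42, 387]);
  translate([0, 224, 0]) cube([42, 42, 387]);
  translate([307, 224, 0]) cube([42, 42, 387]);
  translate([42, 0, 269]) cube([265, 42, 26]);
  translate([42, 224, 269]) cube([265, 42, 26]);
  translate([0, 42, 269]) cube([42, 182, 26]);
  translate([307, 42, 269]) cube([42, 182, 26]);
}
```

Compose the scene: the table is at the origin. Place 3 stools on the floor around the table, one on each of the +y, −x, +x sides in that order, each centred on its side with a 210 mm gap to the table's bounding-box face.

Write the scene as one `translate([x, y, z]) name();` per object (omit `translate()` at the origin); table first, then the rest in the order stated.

table();
translate([213, 884, 0]) stool();
translate([-559, 204, 0]) stool();
translate([985, 204, 0]) stool();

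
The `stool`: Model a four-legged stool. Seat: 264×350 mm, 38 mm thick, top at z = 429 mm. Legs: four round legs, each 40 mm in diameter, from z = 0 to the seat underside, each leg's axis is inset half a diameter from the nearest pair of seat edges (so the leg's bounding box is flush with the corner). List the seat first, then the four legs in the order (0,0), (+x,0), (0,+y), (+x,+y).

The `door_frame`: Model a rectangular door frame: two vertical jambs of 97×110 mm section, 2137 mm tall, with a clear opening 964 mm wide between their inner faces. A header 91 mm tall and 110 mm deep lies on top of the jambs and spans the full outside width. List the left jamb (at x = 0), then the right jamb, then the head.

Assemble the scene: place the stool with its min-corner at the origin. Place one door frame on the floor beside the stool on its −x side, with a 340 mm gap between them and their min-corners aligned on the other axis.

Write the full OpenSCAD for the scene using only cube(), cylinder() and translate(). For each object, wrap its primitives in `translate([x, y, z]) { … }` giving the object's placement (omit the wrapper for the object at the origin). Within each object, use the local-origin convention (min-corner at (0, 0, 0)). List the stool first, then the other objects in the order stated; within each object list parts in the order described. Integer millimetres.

translate([0, 0, 391]) cube([264, 350, 38]);
translate([20, 20, 0]) cylinder(h = 391, r = 20);
translate([244, 20, 0]) cylinder(h = 391, r = 20);
translate([20, 330, 0]) cylinder(h = 391, r = 20);
translate([244, 330, 0]) cylinder(h = 391, r = 20);
translate([-1498, 0, 0]) {
  cube([97, 110, 2137]);
  translate([1061, 0, 0]) cube([97, 110, 2137]);
  translate([0, 0, 2137]) cube([1158, 110, 91]);
}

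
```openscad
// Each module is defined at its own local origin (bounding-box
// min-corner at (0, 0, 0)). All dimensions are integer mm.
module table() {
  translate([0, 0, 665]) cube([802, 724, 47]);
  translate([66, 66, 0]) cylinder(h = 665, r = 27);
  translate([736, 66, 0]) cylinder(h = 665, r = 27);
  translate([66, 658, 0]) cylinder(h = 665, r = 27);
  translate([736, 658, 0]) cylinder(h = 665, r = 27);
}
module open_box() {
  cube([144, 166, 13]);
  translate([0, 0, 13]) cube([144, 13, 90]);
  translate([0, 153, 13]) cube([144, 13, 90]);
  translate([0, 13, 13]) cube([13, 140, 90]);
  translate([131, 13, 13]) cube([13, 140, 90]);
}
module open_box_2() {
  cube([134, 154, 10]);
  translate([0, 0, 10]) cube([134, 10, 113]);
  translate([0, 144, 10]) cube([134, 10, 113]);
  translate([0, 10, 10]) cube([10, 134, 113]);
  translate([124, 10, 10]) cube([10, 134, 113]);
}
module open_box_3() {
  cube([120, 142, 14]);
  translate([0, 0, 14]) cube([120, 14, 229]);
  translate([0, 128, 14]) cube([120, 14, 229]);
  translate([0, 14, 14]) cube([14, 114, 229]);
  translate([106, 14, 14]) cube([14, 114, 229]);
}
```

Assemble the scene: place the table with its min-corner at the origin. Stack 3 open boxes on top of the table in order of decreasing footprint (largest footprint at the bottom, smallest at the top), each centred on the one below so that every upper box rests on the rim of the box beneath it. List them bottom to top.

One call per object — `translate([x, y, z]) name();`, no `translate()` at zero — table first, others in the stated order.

table();
translate([329, 279, 712]) open_box();
translate([334, 285, 815]) open_box_2();
translate([341, 291, 938]) open_box_3();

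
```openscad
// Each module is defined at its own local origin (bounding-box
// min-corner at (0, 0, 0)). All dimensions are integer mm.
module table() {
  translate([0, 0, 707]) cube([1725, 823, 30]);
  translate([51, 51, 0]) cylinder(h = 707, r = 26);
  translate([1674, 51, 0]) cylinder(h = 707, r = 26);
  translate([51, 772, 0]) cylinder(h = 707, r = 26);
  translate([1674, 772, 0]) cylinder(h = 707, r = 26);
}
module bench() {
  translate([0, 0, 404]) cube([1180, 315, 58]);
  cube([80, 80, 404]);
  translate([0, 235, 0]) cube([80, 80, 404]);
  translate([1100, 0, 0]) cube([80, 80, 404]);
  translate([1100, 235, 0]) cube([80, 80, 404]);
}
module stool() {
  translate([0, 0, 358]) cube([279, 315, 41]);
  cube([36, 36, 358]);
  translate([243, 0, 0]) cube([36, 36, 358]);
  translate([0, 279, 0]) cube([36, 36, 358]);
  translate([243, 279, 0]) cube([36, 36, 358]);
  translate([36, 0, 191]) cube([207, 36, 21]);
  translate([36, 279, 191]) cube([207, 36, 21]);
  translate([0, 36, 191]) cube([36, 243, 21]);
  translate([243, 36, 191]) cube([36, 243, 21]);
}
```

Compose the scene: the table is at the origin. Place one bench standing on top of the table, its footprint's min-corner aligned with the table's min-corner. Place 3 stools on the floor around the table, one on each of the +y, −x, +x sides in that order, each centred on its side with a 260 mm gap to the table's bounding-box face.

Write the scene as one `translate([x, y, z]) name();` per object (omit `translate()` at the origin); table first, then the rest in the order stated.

table();
translate([0, 0, 737]) bench();
translate([723, 1083, 0]) stool();
translate([-539, 254, 0]) stool();
translate([1985, 254, 0]) stool();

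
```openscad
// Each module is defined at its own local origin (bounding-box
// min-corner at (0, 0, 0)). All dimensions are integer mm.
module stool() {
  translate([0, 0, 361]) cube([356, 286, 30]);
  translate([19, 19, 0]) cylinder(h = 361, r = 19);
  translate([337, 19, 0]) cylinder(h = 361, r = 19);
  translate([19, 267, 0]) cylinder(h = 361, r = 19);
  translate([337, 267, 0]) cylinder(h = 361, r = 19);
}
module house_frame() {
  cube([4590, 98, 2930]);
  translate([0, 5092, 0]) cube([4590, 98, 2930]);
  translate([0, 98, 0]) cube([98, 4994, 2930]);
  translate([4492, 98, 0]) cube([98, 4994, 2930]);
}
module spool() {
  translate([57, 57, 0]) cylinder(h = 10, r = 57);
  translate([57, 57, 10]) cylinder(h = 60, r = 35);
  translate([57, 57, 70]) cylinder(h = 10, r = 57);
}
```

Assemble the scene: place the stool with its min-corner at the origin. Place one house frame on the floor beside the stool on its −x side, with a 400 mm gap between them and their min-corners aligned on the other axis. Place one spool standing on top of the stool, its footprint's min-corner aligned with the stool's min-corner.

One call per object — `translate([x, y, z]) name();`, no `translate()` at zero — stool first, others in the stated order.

stool();
translate([-4990, 0, 0]) house_frame();
translate([0, 0, 391]) spool();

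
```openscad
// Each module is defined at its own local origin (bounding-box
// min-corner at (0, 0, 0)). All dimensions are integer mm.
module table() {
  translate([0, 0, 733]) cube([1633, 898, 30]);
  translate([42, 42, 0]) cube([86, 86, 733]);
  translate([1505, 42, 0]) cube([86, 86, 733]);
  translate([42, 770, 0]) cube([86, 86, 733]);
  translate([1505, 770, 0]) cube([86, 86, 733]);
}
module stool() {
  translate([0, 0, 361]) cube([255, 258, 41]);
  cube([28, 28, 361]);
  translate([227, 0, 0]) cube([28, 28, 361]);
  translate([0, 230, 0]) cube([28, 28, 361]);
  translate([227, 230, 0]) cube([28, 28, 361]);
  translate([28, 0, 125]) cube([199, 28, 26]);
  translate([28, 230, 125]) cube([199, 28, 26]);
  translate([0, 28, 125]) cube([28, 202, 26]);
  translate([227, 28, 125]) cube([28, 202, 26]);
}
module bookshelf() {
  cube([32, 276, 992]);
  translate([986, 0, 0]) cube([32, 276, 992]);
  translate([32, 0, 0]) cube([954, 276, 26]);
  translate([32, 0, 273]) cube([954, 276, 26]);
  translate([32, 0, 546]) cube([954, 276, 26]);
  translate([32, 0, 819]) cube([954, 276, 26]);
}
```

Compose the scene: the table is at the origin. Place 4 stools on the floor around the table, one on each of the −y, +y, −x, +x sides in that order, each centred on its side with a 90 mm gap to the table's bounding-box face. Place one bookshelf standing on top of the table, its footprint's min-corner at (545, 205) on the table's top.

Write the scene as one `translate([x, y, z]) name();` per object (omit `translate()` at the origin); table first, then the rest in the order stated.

table();
translate([689, -348, 0]) stool();
translate([689, 988, 0]) stool();
translate([-345, 320, 0]) stool();
translate([1723, 320, 0]) stool();
translate([545, 205, 763]) bookshelf();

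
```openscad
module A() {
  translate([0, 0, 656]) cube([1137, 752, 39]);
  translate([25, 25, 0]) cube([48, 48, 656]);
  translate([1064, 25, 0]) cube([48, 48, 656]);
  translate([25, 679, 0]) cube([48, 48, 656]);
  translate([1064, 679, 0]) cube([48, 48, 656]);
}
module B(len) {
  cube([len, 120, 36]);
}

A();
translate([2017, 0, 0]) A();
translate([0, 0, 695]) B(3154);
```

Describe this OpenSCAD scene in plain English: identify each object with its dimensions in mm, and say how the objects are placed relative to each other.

A is a rectangular dining table. The top is 1137×752×39 mm with its upper surface at z = 695 mm. It stands on four 48×48 mm square legs, each inset 25 mm from the nearest pair of top edges, running from the floor to the underside of the top.

B is a rectangular beam 3154 mm long (x), 120 mm deep (y), 36 mm thick (z).

The beam spans the tops of two tables placed 880 mm apart, resting at z = 695 mm.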